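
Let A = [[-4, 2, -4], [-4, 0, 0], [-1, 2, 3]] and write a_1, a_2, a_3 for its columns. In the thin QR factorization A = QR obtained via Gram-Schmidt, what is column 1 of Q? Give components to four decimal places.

a_1 = (-4, -4, -1); ‖a_1‖ = 5.7446, so q_1 = (-0.6963, -0.6963, -0.1741).

q_1 = (-0.6963, -0.6963, -0.1741)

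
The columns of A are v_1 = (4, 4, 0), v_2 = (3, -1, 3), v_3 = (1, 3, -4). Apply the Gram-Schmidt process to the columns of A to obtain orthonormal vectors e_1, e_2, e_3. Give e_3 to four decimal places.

e_3 = (0.5145, -0.5145, -0.6860)

v_1 = (4, 4, 0); ‖v_1‖ = 5.6569, so e_1 = (0.7071, 0.7071, 0.0000).
e_1·v_2 = 0.7071·3 + 0.7071·(-1) + 0.0000·3 = 1.4142.
u_2 = v_2 − 1.4142·e_1 = (2.0000, -2.0000, 3.0000).
‖u_2‖ = 4.1231, so e_2 = (0.4851, -0.4851, 0.7276).
e_1·v_3 = 0.7071·1 + 0.7071·3 + 0.0000·(-4) = 2.8284; e_2·v_3 = 0.4851·1 + (-0.4851)·3 + 0.7276·(-4) = -3.8806.
u_3 = v_3 − 2.8284·e_1 + 3.8806·e_2 = (0.8824, -0.8824, -1.1765).
‖u_3‖ = 1.7150, so e_3 = (0.5145, -0.5145, -0.6860).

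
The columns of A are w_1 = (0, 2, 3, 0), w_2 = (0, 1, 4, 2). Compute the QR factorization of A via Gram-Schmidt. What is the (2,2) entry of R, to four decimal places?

w_1 = (0, 2, 3, 0); ‖w_1‖ = 3.6056, so q_1 = (0.0000, 0.5547, 0.8321, 0.0000).
q_1·w_2 = 0.0000·0 + 0.5547·1 + 0.8321·4 + 0.0000·2 = 3.8829.
u_2 = w_2 − 3.8829·q_1 = (0.0000, -1.1538, 0.7692, 2.0000).
r_{22} = ‖u_2‖ = 2.4337.

r_{22} = 2.4337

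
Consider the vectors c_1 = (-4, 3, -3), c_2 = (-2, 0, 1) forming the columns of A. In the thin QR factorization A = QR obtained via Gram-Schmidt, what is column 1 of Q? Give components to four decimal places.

q_1 = (-0.6860, 0.5145, -0.5145)

c_1 = (-4, 3, -3); ‖c_1‖ = 5.8310, so q_1 = (-0.6860, 0.5145, -0.5145).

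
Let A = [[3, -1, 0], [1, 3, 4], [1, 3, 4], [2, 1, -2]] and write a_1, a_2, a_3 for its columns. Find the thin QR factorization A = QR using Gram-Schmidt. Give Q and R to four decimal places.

Q = [[0.7746, -0.4671, 0.4264], [0.2582, 0.6228, 0.2132], [0.2582, 0.6228, 0.2132], [0.5164, 0.0778, -0.8528]], R = [[3.8730, 1.2910, 1.0328], [0.0000, 4.2817, 4.8267], [0.0000, 0.0000, 3.4112]]

a_1 = (3, 1, 1, 2); ‖a_1‖ = 3.8730, so q_1 = (0.7746, 0.2582, 0.2582, 0.5164).
q_1·a_2 = 0.7746·(-1) + 0.2582·3 + 0.2582·3 + 0.5164·1 = 1.2910.
u_2 = a_2 − 1.2910·q_1 = (-2.0000, 2.6667, 2.6667, 0.3333).
‖u_2‖ = 4.2817, so q_2 = (-0.4671, 0.6228, 0.6228, 0.0778).
q_1·a_3 = 0.7746·0 + 0.2582·4 + 0.2582·4 + 0.5164·(-2) = 1.0328; q_2·a_3 = (-0.4671)·0 + 0.6228·4 + 0.6228·4 + 0.0778·(-2) = 4.8267.
u_3 = a_3 − 1.0328·q_1 − 4.8267·q_2 = (1.4545, 0.7273, 0.7273, -2.9091).
‖u_3‖ = 3.4112, so q_3 = (0.4264, 0.2132, 0.2132, -0.8528).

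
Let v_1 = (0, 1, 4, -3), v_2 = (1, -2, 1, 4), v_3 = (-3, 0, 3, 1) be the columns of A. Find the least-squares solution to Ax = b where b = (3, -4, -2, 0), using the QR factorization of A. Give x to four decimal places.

x = (0.1289, 0.6471, -0.9868)

e_1 = v_1/‖v_1‖ = (0, 1, 4, -3)/5.0990 = (0.0000, 0.1961, 0.7845, -0.5883).
r_{12} = e_1·v_2 = -1.9612.
u_2 = v_2 + 1.9612·e_1 = (1.0000, -1.6154, 2.5385, 2.8462).
‖u_2‖ = 4.2607, so e_2 = (0.2347, -0.3791, 0.5958, 0.6680).
r_{13} = e_1·v_3 = 1.7650; r_{23} = e_2·v_3 = 1.7512.
u_3 = v_3 − 1.7650·e_1 − 1.7512·e_2 = (-3.4110, 0.3178, 0.5720, 0.8686).
‖u_3‖ = 3.5802, so e_3 = (-0.9527, 0.0888, 0.1598, 0.2426).
Qᵀb = (-2.3534, 1.0291, -3.5329).
Back-substitute: x_3 = -3.5329/3.5802 = -0.9868.
x_2 = (1.0291 − 1.7512·(-0.9868))/4.2607 = 0.6471.
x_1 = (-2.3534 + 1.9612·0.6471 − 1.7650·(-0.9868))/5.0990 = 0.1289.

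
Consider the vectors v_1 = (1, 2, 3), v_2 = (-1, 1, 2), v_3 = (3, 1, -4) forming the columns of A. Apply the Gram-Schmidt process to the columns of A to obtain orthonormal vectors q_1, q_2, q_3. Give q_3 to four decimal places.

q_3 = (-0.1690, 0.8452, -0.5071)

q_1 = v_1/‖v_1‖ = (1, 2, 3)/3.7417 = (0.2673, 0.5345, 0.8018).
r_{12} = q_1·v_2 = 1.8708.
u_2 = v_2 − 1.8708·q_1 = (-1.5000, 0.0000, 0.5000).
‖u_2‖ = 1.5811, so q_2 = (-0.9487, 0.0000, 0.3162).
r_{13} = q_1·v_3 = -1.8708; r_{23} = q_2·v_3 = -4.1110.
u_3 = v_3 + 1.8708·q_1 + 4.1110·q_2 = (-0.4000, 2.0000, -1.2000).
‖u_3‖ = 2.3664, so q_3 = (-0.1690, 0.8452, -0.5071).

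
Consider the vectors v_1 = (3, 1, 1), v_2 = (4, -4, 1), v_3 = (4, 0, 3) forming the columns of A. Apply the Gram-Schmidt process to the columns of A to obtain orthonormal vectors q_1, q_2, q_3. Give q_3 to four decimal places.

v_1 = (3, 1, 1); ‖v_1‖ = 3.3166, so q_1 = (0.9045, 0.3015, 0.3015).
q_1·v_2 = 0.9045·4 + 0.3015·(-4) + 0.3015·1 = 2.7136.
u_2 = v_2 − 2.7136·q_1 = (1.5455, -4.8182, 0.1818).
‖u_2‖ = 5.0632, so q_2 = (0.3052, -0.9516, 0.0359).
q_1·v_3 = 0.9045·4 + 0.3015·0 + 0.3015·3 = 4.5227; q_2·v_3 = 0.3052·4 + (-0.9516)·0 + 0.0359·3 = 1.3287.
u_3 = v_3 − 4.5227·q_1 − 1.3287·q_2 = (-0.4965, -0.0993, 1.5887).
‖u_3‖ = 1.6674, so q_3 = (-0.2977, -0.0595, 0.9528).

q_3 = (-0.2977, -0.0595, 0.9528)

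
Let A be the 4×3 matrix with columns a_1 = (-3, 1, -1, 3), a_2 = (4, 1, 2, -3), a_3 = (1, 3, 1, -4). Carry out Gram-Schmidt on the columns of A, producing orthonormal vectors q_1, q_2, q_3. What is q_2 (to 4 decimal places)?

q_2 = (0.2907, 0.8720, 0.3737, 0.1246)

a_1 = (-3, 1, -1, 3); ‖a_1‖ = 4.4721, so q_1 = (-0.6708, 0.2236, -0.2236, 0.6708).
q_1·a_2 = (-0.6708)·4 + 0.2236·1 + (-0.2236)·2 + 0.6708·(-3) = -4.9193.
u_2 = a_2 + 4.9193·q_1 = (0.7000, 2.1000, 0.9000, 0.3000).
‖u_2‖ = 2.4083, so q_2 = (0.2907, 0.8720, 0.3737, 0.1246).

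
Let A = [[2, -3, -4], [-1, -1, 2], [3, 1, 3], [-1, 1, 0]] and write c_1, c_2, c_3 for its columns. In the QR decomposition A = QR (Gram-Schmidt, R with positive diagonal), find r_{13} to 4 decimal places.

r_{13} = -0.2582

c_1 = (2, -1, 3, -1); ‖c_1‖ = 3.8730, so e_1 = (0.5164, -0.2582, 0.7746, -0.2582).
r_{13} = e_1·c_3 = -0.2582.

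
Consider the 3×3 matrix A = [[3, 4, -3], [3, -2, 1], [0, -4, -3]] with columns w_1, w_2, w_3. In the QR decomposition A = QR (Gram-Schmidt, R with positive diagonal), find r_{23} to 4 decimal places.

r_{23} = 0.0000

w_1 = (3, 3, 0); ‖w_1‖ = 4.2426, so q_1 = (0.7071, 0.7071, 0.0000).
q_1·w_2 = 0.7071·4 + 0.7071·(-2) + 0.0000·(-4) = 1.4142.
u_2 = w_2 − 1.4142·q_1 = (3.0000, -3.0000, -4.0000).
‖u_2‖ = 5.8310, so q_2 = (0.5145, -0.5145, -0.6860).
r_{23} = q_2·w_3 = 0.0000.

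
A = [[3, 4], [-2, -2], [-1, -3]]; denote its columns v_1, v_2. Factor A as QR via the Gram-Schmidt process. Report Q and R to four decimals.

v_1 = (3, -2, -1); ‖v_1‖ = 3.7417, so e_1 = (0.8018, -0.5345, -0.2673).
e_1·v_2 = 0.8018·4 + (-0.5345)·(-2) + (-0.2673)·(-3) = 5.0780.
u_2 = v_2 − 5.0780·e_1 = (-0.0714, 0.7143, -1.6429).
‖u_2‖ = 1.7928, so e_2 = (-0.0398, 0.3984, -0.9163).

Q = [[0.8018, -0.0398], [-0.5345, 0.3984], [-0.2673, -0.9163]], R = [[3.7417, 5.0780], [0.0000, 1.7928]]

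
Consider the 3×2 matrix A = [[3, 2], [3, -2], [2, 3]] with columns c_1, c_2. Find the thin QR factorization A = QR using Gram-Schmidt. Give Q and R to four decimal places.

Q = [[0.6396, 0.3015], [0.6396, -0.7190], [0.4264, 0.6262]], R = [[4.6904, 1.2792], [0.0000, 3.9196]]

q_1 = c_1/‖c_1‖ = (3, 3, 2)/4.6904 = (0.6396, 0.6396, 0.4264).
r_{12} = q_1·c_2 = 1.2792.
u_2 = c_2 − 1.2792·q_1 = (1.1818, -2.8182, 2.4545).
‖u_2‖ = 3.9196, so q_2 = (0.3015, -0.7190, 0.6262).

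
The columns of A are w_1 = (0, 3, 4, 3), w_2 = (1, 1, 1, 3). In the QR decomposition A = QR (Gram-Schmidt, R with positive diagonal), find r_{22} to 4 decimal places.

r_{22} = 2.1144

w_1 = (0, 3, 4, 3); ‖w_1‖ = 5.8310, so q_1 = (0.0000, 0.5145, 0.6860, 0.5145).
q_1·w_2 = 0.0000·1 + 0.5145·1 + 0.6860·1 + 0.5145·3 = 2.7440.
u_2 = w_2 − 2.7440·q_1 = (1.0000, -0.4118, -0.8824, 1.5882).
r_{22} = ‖u_2‖ = 2.1144.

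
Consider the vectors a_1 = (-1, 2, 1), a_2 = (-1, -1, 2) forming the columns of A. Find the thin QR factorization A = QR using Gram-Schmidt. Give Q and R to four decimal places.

a_1 = (-1, 2, 1); ‖a_1‖ = 2.4495, so e_1 = (-0.4082, 0.8165, 0.4082).
e_1·a_2 = (-0.4082)·(-1) + 0.8165·(-1) + 0.4082·2 = 0.4082.
u_2 = a_2 − 0.4082·e_1 = (-0.8333, -1.3333, 1.8333).
‖u_2‖ = 2.4152, so e_2 = (-0.3450, -0.5521, 0.7591).

Q = [[-0.4082, -0.3450], [0.8165, -0.5521], [0.4082, 0.7591]], R = [[2.4495, 0.4082], [0.0000, 2.4152]]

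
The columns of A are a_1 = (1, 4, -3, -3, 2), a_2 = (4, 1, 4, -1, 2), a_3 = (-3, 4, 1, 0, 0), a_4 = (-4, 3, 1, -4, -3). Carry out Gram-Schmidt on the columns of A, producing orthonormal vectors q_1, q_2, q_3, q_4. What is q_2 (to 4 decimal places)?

a_1 = (1, 4, -3, -3, 2); ‖a_1‖ = 6.2450, so q_1 = (0.1601, 0.6405, -0.4804, -0.4804, 0.3203).
q_1·a_2 = 0.1601·4 + 0.6405·1 + (-0.4804)·4 + (-0.4804)·(-1) + 0.3203·2 = 0.4804.
u_2 = a_2 − 0.4804·q_1 = (3.9231, 0.6923, 4.2308, -0.7692, 1.8462).
‖u_2‖ = 6.1457, so q_2 = (0.6383, 0.1126, 0.6884, -0.1252, 0.3004).

q_2 = (0.6383, 0.1126, 0.6884, -0.1252, 0.3004)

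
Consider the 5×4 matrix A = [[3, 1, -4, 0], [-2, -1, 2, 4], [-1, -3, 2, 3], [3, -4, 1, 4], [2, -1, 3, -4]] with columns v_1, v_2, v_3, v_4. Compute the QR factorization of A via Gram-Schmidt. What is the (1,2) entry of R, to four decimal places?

r_{12} = -1.1547

v_1 = (3, -2, -1, 3, 2); ‖v_1‖ = 5.1962, so e_1 = (0.5774, -0.3849, -0.1925, 0.5774, 0.3849).
r_{12} = e_1·v_2 = -1.1547.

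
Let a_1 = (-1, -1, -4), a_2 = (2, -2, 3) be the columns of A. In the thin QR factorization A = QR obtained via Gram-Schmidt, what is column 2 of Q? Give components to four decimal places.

e_2 = (0.4444, -0.8889, 0.1111)

e_1 = a_1/‖a_1‖ = (-1, -1, -4)/4.2426 = (-0.2357, -0.2357, -0.9428).
r_{12} = e_1·a_2 = -2.8284.
u_2 = a_2 + 2.8284·e_1 = (1.3333, -2.6667, 0.3333).
‖u_2‖ = 3.0000, so e_2 = (0.4444, -0.8889, 0.1111).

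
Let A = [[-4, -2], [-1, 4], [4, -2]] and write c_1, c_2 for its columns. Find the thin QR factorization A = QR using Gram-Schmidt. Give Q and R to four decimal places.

e_1 = c_1/‖c_1‖ = (-4, -1, 4)/5.7446 = (-0.6963, -0.1741, 0.6963).
r_{12} = e_1·c_2 = -0.6963.
u_2 = c_2 + 0.6963·e_1 = (-2.4848, 3.8788, -1.5152).
‖u_2‖ = 4.8492, so e_2 = (-0.5124, 0.7999, -0.3125).

Q = [[-0.6963, -0.5124], [-0.1741, 0.7999], [0.6963, -0.3125]], R = [[5.7446, -0.6963], [0.0000, 4.8492]]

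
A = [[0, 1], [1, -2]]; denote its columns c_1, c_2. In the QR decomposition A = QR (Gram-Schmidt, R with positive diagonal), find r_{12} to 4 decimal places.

c_1 = (0, 1); ‖c_1‖ = 1.0000, so q_1 = (0.0000, 1.0000).
r_{12} = q_1·c_2 = -2.0000.

r_{12} = -2.0000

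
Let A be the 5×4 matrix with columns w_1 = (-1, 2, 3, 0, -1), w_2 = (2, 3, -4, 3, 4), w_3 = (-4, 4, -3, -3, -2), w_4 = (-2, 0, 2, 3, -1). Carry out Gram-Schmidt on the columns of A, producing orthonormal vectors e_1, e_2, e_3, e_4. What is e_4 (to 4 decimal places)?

e_4 = (-0.5877, -0.2243, -0.1160, 0.7398, -0.2088)

e_1 = w_1/‖w_1‖ = (-1, 2, 3, 0, -1)/3.8730 = (-0.2582, 0.5164, 0.7746, 0.0000, -0.2582).
r_{12} = e_1·w_2 = -3.0984.
u_2 = w_2 + 3.0984·e_1 = (1.2000, 4.6000, -1.6000, 3.0000, 3.2000).
‖u_2‖ = 6.6633, so e_2 = (0.1801, 0.6903, -0.2401, 0.4502, 0.4802).
r_{13} = e_1·w_3 = 1.2910; r_{23} = e_2·w_3 = 0.4502.
u_3 = w_3 − 1.2910·e_1 − 0.4502·e_2 = (-3.7477, 3.0225, -3.8919, -3.2027, -1.8829).
‖u_3‖ = 7.2202, so e_3 = (-0.5191, 0.4186, -0.5390, -0.4436, -0.2608).
r_{14} = e_1·w_4 = 2.3238; r_{24} = e_2·w_4 = 0.0300; r_{34} = e_3·w_4 = -1.1099.
u_4 = w_4 − 2.3238·e_1 − 0.0300·e_2 + 1.1099·e_3 = (-1.9815, -0.7561, -0.3911, 2.4942, -0.7039).
‖u_4‖ = 3.3715, so e_4 = (-0.5877, -0.2243, -0.1160, 0.7398, -0.2088).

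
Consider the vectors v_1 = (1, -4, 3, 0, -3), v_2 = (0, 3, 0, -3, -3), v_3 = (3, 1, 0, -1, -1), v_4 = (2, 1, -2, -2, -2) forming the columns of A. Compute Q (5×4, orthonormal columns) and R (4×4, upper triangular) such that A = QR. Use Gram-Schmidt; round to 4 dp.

v_1 = (1, -4, 3, 0, -3); ‖v_1‖ = 5.9161, so e_1 = (0.1690, -0.6761, 0.5071, 0.0000, -0.5071).
e_1·v_2 = 0.1690·0 + (-0.6761)·3 + 0.5071·0 + 0.0000·(-3) + (-0.5071)·(-3) = -0.5071.
u_2 = v_2 + 0.5071·e_1 = (0.0857, 2.6571, 0.2571, -3.0000, -3.2571).
‖u_2‖ = 5.1713, so e_2 = (0.0166, 0.5138, 0.0497, -0.5801, -0.6298).
e_1·v_3 = 0.1690·3 + (-0.6761)·1 + 0.5071·0 + 0.0000·(-1) + (-0.5071)·(-1) = 0.3381; e_2·v_3 = 0.0166·3 + 0.5138·1 + 0.0497·0 + (-0.5801)·(-1) + (-0.6298)·(-1) = 1.7735.
u_3 = v_3 − 0.3381·e_1 − 1.7735·e_2 = (2.9135, 0.3173, -0.2596, 0.0288, 0.2885).
‖u_3‖ = 2.9564, so e_3 = (0.9855, 0.1073, -0.0878, 0.0098, 0.0976).
e_1·v_4 = 0.1690·2 + (-0.6761)·1 + 0.5071·(-2) + 0.0000·(-2) + (-0.5071)·(-2) = -0.3381; e_2·v_4 = 0.0166·2 + 0.5138·1 + 0.0497·(-2) + (-0.5801)·(-2) + (-0.6298)·(-2) = 2.8674; e_3·v_4 = 0.9855·2 + 0.1073·1 + (-0.0878)·(-2) + 0.0098·(-2) + 0.0976·(-2) = 2.0392.
u_4 = v_4 + 0.3381·e_1 − 2.8674·e_2 − 2.0392·e_3 = (0.0000, -0.9208, -1.7921, -0.3564, -0.5644).
‖u_4‖ = 2.1225, so e_4 = (0.0000, -0.4338, -0.8443, -0.1679, -0.2659).

Q = [[0.1690, 0.0166, 0.9855, 0.0000], [-0.6761, 0.5138, 0.1073, -0.4338], [0.5071, 0.0497, -0.0878, -0.8443], [0.0000, -0.5801, 0.0098, -0.1679], [-0.5071, -0.6298, 0.0976, -0.2659]], R = [[5.9161, -0.5071, 0.3381, -0.3381], [0.0000, 5.1713, 1.7735, 2.8674], [0.0000, 0.0000, 2.9564, 2.0392], [0.0000, 0.0000, 0.0000, 2.1225]]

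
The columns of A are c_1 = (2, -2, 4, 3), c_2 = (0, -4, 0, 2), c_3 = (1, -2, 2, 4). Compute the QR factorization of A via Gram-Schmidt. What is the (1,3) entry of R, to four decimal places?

r_{13} = 4.5260

c_1 = (2, -2, 4, 3); ‖c_1‖ = 5.7446, so q_1 = (0.3482, -0.3482, 0.6963, 0.5222).
r_{13} = q_1·c_3 = 4.5260.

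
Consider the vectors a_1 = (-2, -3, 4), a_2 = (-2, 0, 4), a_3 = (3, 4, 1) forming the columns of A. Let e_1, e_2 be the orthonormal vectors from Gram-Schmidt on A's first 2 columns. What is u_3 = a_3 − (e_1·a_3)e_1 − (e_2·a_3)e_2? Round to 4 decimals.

u_3 = (2.8000, 0.0000, 1.4000)

e_1 = a_1/‖a_1‖ = (-2, -3, 4)/5.3852 = (-0.3714, -0.5571, 0.7428).
r_{12} = e_1·a_2 = 3.7139.
u_2 = a_2 − 3.7139·e_1 = (-0.6207, 2.0690, 1.2414).
‖u_2‖ = 2.4914, so e_2 = (-0.2491, 0.8305, 0.4983).
r_{13} = e_1·a_3 = -2.5997; r_{23} = e_2·a_3 = 3.0727.
u_3 = a_3 + 2.5997·e_1 − 3.0727·e_2 = (2.8000, 0.0000, 1.4000).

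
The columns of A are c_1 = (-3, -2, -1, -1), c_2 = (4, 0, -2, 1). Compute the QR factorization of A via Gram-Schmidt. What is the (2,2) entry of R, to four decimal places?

c_1 = (-3, -2, -1, -1); ‖c_1‖ = 3.8730, so q_1 = (-0.7746, -0.5164, -0.2582, -0.2582).
q_1·c_2 = (-0.7746)·4 + (-0.5164)·0 + (-0.2582)·(-2) + (-0.2582)·1 = -2.8402.
u_2 = c_2 + 2.8402·q_1 = (1.8000, -1.4667, -2.7333, 0.2667).
r_{22} = ‖u_2‖ = 3.5963.

r_{22} = 3.5963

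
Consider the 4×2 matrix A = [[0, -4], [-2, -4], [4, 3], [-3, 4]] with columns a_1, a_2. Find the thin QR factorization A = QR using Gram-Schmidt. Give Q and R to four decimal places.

e_1 = a_1/‖a_1‖ = (0, -2, 4, -3)/5.3852 = (0.0000, -0.3714, 0.7428, -0.5571).
r_{12} = e_1·a_2 = 1.4856.
u_2 = a_2 − 1.4856·e_1 = (-4.0000, -3.4483, 1.8966, 4.8276).
‖u_2‖ = 7.4022, so e_2 = (-0.5404, -0.4658, 0.2562, 0.6522).

Q = [[0.0000, -0.5404], [-0.3714, -0.4658], [0.7428, 0.2562], [-0.5571, 0.6522]], R = [[5.3852, 1.4856], [0.0000, 7.4022]]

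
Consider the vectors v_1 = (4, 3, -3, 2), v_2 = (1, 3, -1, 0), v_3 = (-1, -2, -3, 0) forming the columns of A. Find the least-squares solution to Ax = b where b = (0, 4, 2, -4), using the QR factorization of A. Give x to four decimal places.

e_1 = v_1/‖v_1‖ = (4, 3, -3, 2)/6.1644 = (0.6489, 0.4867, -0.4867, 0.3244).
r_{12} = e_1·v_2 = 2.5955.
u_2 = v_2 − 2.5955·e_1 = (-0.6842, 1.7368, 0.2632, -0.8421).
‖u_2‖ = 2.0647, so e_2 = (-0.3314, 0.8412, 0.1275, -0.4079).
r_{13} = e_1·v_3 = -0.1622; r_{23} = e_2·v_3 = -1.7334.
u_3 = v_3 + 0.1622·e_1 + 1.7334·e_2 = (-1.4691, -0.4630, -2.8580, -0.6543).
‖u_3‖ = 3.3120, so e_3 = (-0.4436, -0.1398, -0.8629, -0.1976).
Qᵀb = (-0.3244, 5.2511, -1.4948).
Back-substitute: x_3 = -1.4948/3.3120 = -0.4513.
x_2 = (5.2511 + 1.7334·(-0.4513))/2.0647 = 2.1643.
x_1 = (-0.3244 − 2.5955·2.1643 + 0.1622·(-0.4513))/6.1644 = -0.9758.

x = (-0.9758, 2.1643, -0.4513)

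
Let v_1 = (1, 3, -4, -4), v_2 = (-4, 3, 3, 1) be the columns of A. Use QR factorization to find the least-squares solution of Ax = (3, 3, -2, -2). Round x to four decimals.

x = (0.6368, -0.1142)

e_1 = v_1/‖v_1‖ = (1, 3, -4, -4)/6.4807 = (0.1543, 0.4629, -0.6172, -0.6172).
r_{12} = e_1·v_2 = -1.6973.
u_2 = v_2 + 1.6973·e_1 = (-3.7381, 3.7857, 1.9524, -0.0476).
‖u_2‖ = 5.6674, so e_2 = (-0.6596, 0.6680, 0.3445, -0.0084).
Qᵀb = (4.3205, -0.6470).
Back-substitute: x_2 = -0.6470/5.6674 = -0.1142.
x_1 = (4.3205 + 1.6973·(-0.1142))/6.4807 = 0.6368.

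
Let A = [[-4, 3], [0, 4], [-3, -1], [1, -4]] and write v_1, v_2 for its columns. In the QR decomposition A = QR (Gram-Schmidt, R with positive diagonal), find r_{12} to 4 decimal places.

r_{12} = -2.5495

q_1 = v_1/‖v_1‖ = (-4, 0, -3, 1)/5.0990 = (-0.7845, 0.0000, -0.5883, 0.1961).
r_{12} = q_1·v_2 = -2.5495.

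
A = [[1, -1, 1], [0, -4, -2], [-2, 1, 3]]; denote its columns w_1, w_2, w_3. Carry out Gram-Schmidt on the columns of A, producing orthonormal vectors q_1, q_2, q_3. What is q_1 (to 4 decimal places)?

q_1 = (0.4472, 0.0000, -0.8944)

q_1 = w_1/‖w_1‖ = (1, 0, -2)/2.2361 = (0.4472, 0.0000, -0.8944).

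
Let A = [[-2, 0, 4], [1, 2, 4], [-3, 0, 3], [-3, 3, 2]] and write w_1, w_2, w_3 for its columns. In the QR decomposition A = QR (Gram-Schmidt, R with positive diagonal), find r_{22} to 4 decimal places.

w_1 = (-2, 1, -3, -3); ‖w_1‖ = 4.7958, so e_1 = (-0.4170, 0.2085, -0.6255, -0.6255).
e_1·w_2 = (-0.4170)·0 + 0.2085·2 + (-0.6255)·0 + (-0.6255)·3 = -1.4596.
u_2 = w_2 + 1.4596·e_1 = (-0.6087, 2.3043, -0.9130, 2.0870).
r_{22} = ‖u_2‖ = 3.2969.

r_{22} = 3.2969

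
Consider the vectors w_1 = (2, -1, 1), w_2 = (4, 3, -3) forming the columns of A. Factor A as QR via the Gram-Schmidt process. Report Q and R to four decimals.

w_1 = (2, -1, 1); ‖w_1‖ = 2.4495, so q_1 = (0.8165, -0.4082, 0.4082).
q_1·w_2 = 0.8165·4 + (-0.4082)·3 + 0.4082·(-3) = 0.8165.
u_2 = w_2 − 0.8165·q_1 = (3.3333, 3.3333, -3.3333).
‖u_2‖ = 5.7735, so q_2 = (0.5774, 0.5774, -0.5774).

Q = [[0.8165, 0.5774], [-0.4082, 0.5774], [0.4082, -0.5774]], R = [[2.4495, 0.8165], [0.0000, 5.7735]]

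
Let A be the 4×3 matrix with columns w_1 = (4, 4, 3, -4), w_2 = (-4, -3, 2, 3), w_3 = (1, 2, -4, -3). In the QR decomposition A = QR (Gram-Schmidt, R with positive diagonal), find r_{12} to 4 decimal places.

w_1 = (4, 4, 3, -4); ‖w_1‖ = 7.5498, so q_1 = (0.5298, 0.5298, 0.3974, -0.5298).
r_{12} = q_1·w_2 = -4.5034.

r_{12} = -4.5034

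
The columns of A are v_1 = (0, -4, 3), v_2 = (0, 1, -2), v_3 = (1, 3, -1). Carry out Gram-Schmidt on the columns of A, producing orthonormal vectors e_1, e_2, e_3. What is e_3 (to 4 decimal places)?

e_1 = v_1/‖v_1‖ = (0, -4, 3)/5.0000 = (0.0000, -0.8000, 0.6000).
r_{12} = e_1·v_2 = -2.0000.
u_2 = v_2 + 2.0000·e_1 = (0.0000, -0.6000, -0.8000).
‖u_2‖ = 1.0000, so e_2 = (0.0000, -0.6000, -0.8000).
r_{13} = e_1·v_3 = -3.0000; r_{23} = e_2·v_3 = -1.0000.
u_3 = v_3 + 3.0000·e_1 + 1.0000·e_2 = (1.0000, 0.0000, 0.0000).
‖u_3‖ = 1.0000, so e_3 = (1.0000, 0.0000, 0.0000).

e_3 = (1.0000, 0.0000, 0.0000)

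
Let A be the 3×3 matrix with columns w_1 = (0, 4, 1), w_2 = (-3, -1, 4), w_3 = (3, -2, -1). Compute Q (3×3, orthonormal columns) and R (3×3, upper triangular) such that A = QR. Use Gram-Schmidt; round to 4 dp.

Q = [[0.0000, -0.5883, 0.8086], [0.9701, -0.1961, -0.1427], [0.2425, 0.7845, 0.5708]], R = [[4.1231, 0.0000, -2.1828], [0.0000, 5.0990, -2.1573], [0.0000, 0.0000, 2.1404]]

e_1 = w_1/‖w_1‖ = (0, 4, 1)/4.1231 = (0.0000, 0.9701, 0.2425).
r_{12} = e_1·w_2 = 0.0000.
u_2 = w_2 + 0.0000·e_1 = (-3.0000, -1.0000, 4.0000).
‖u_2‖ = 5.0990, so e_2 = (-0.5883, -0.1961, 0.7845).
r_{13} = e_1·w_3 = -2.1828; r_{23} = e_2·w_3 = -2.1573.
u_3 = w_3 + 2.1828·e_1 + 2.1573·e_2 = (1.7308, -0.3054, 1.2217).
‖u_3‖ = 2.1404, so e_3 = (0.8086, -0.1427, 0.5708).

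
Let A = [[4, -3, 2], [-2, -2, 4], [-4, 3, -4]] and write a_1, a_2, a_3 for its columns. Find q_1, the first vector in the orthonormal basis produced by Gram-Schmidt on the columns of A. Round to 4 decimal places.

a_1 = (4, -2, -4); ‖a_1‖ = 6.0000, so q_1 = (0.6667, -0.3333, -0.6667).

q_1 = (0.6667, -0.3333, -0.6667)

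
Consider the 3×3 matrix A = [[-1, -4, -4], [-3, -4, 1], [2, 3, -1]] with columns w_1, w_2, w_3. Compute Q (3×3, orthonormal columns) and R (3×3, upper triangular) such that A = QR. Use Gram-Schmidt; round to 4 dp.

Q = [[-0.2673, -0.9578, -0.1054], [-0.8018, 0.2817, -0.5270], [0.5345, -0.0563, -0.8433]], R = [[3.7417, 5.8797, -0.2673], [0.0000, 2.5355, 4.1694], [0.0000, 0.0000, 0.7379]]

w_1 = (-1, -3, 2); ‖w_1‖ = 3.7417, so q_1 = (-0.2673, -0.8018, 0.5345).
q_1·w_2 = (-0.2673)·(-4) + (-0.8018)·(-4) + 0.5345·3 = 5.8797.
u_2 = w_2 − 5.8797·q_1 = (-2.4286, 0.7143, -0.1429).
‖u_2‖ = 2.5355, so q_2 = (-0.9578, 0.2817, -0.0563).
q_1·w_3 = (-0.2673)·(-4) + (-0.8018)·1 + 0.5345·(-1) = -0.2673; q_2·w_3 = (-0.9578)·(-4) + 0.2817·1 + (-0.0563)·(-1) = 4.1694.
u_3 = w_3 + 0.2673·q_1 − 4.1694·q_2 = (-0.0778, -0.3889, -0.6222).
‖u_3‖ = 0.7379, so q_3 = (-0.1054, -0.5270, -0.8433).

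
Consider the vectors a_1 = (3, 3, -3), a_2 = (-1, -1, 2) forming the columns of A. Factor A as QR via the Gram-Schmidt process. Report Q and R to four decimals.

q_1 = a_1/‖a_1‖ = (3, 3, -3)/5.1962 = (0.5774, 0.5774, -0.5774).
r_{12} = q_1·a_2 = -2.3094.
u_2 = a_2 + 2.3094·q_1 = (0.3333, 0.3333, 0.6667).
‖u_2‖ = 0.8165, so q_2 = (0.4082, 0.4082, 0.8165).

Q = [[0.5774, 0.4082], [0.5774, 0.4082], [-0.5774, 0.8165]], R = [[5.1962, -2.3094], [0.0000, 0.8165]]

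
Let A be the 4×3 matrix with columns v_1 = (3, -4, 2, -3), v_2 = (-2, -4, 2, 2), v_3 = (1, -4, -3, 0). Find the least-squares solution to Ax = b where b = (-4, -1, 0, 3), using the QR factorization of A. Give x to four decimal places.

x = (-0.6420, 0.8054, 0.0732)

v_1 = (3, -4, 2, -3); ‖v_1‖ = 6.1644, so e_1 = (0.4867, -0.6489, 0.3244, -0.4867).
e_1·v_2 = 0.4867·(-2) + (-0.6489)·(-4) + 0.3244·2 + (-0.4867)·2 = 1.2978.
u_2 = v_2 − 1.2978·e_1 = (-2.6316, -3.1579, 1.5789, 2.6316).
‖u_2‖ = 5.1299, so e_2 = (-0.5130, -0.6156, 0.3078, 0.5130).
e_1·v_3 = 0.4867·1 + (-0.6489)·(-4) + 0.3244·(-3) + (-0.4867)·0 = 2.1089; e_2·v_3 = (-0.5130)·1 + (-0.6156)·(-4) + 0.3078·(-3) + 0.5130·0 = 1.0260.
u_3 = v_3 − 2.1089·e_1 − 1.0260·e_2 = (0.5000, -2.0000, -4.0000, 0.5000).
‖u_3‖ = 4.5277, so e_3 = (0.1104, -0.4417, -0.8835, 0.1104).
Qᵀb = (-2.7578, 4.2065, 0.3313).
Back-substitute: x_3 = 0.3313/4.5277 = 0.0732.
x_2 = (4.2065 − 1.0260·0.0732)/5.1299 = 0.8054.
x_1 = (-2.7578 − 1.2978·0.8054 − 2.1089·0.0732)/6.1644 = -0.6420.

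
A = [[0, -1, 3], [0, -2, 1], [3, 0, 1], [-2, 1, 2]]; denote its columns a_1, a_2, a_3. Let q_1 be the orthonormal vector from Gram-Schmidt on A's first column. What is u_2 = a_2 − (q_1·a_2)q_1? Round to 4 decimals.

u_2 = (-1.0000, -2.0000, 0.4615, 0.6923)

q_1 = a_1/‖a_1‖ = (0, 0, 3, -2)/3.6056 = (0.0000, 0.0000, 0.8321, -0.5547).
r_{12} = q_1·a_2 = -0.5547.
u_2 = a_2 + 0.5547·q_1 = (-1.0000, -2.0000, 0.4615, 0.6923).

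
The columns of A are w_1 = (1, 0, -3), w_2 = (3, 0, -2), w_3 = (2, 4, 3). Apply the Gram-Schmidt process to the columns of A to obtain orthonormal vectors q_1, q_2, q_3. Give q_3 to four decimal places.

q_3 = (0.0000, 1.0000, 0.0000)

w_1 = (1, 0, -3); ‖w_1‖ = 3.1623, so q_1 = (0.3162, 0.0000, -0.9487).
q_1·w_2 = 0.3162·3 + 0.0000·0 + (-0.9487)·(-2) = 2.8460.
u_2 = w_2 − 2.8460·q_1 = (2.1000, 0.0000, 0.7000).
‖u_2‖ = 2.2136, so q_2 = (0.9487, 0.0000, 0.3162).
q_1·w_3 = 0.3162·2 + 0.0000·4 + (-0.9487)·3 = -2.2136; q_2·w_3 = 0.9487·2 + 0.0000·4 + 0.3162·3 = 2.8460.
u_3 = w_3 + 2.2136·q_1 − 2.8460·q_2 = (0.0000, 4.0000, 0.0000).
‖u_3‖ = 4.0000, so q_3 = (0.0000, 1.0000, 0.0000).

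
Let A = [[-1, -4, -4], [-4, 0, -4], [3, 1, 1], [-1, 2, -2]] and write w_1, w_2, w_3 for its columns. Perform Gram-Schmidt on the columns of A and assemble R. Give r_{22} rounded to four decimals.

q_1 = w_1/‖w_1‖ = (-1, -4, 3, -1)/5.1962 = (-0.1925, -0.7698, 0.5774, -0.1925).
r_{12} = q_1·w_2 = 0.9623.
u_2 = w_2 − 0.9623·q_1 = (-3.8148, 0.7407, 0.4444, 2.1852).
r_{22} = ‖u_2‖ = 4.4804.

r_{22} = 4.4804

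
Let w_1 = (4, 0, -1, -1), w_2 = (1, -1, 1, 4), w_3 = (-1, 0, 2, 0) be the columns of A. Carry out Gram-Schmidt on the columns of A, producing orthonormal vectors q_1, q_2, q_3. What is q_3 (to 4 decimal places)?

q_3 = (0.1683, 0.0204, 0.9468, -0.2737)

q_1 = w_1/‖w_1‖ = (4, 0, -1, -1)/4.2426 = (0.9428, 0.0000, -0.2357, -0.2357).
r_{12} = q_1·w_2 = -0.2357.
u_2 = w_2 + 0.2357·q_1 = (1.2222, -1.0000, 0.9444, 3.9444).
‖u_2‖ = 4.3525, so q_2 = (0.2808, -0.2298, 0.2170, 0.9062).
r_{13} = q_1·w_3 = -1.4142; r_{23} = q_2·w_3 = 0.1532.
u_3 = w_3 + 1.4142·q_1 − 0.1532·q_2 = (0.2903, 0.0352, 1.6334, -0.4721).
‖u_3‖ = 1.7253, so q_3 = (0.1683, 0.0204, 0.9468, -0.2737).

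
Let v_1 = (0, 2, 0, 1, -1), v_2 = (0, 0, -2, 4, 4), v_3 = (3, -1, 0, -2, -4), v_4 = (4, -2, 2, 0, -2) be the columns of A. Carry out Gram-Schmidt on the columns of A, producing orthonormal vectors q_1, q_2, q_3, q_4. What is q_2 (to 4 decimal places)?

v_1 = (0, 2, 0, 1, -1); ‖v_1‖ = 2.4495, so q_1 = (0.0000, 0.8165, 0.0000, 0.4082, -0.4082).
q_1·v_2 = 0.0000·0 + 0.8165·0 + 0.0000·(-2) + 0.4082·4 + (-0.4082)·4 = 0.0000.
u_2 = v_2 + 0.0000·q_1 = (0.0000, 0.0000, -2.0000, 4.0000, 4.0000).
‖u_2‖ = 6.0000, so q_2 = (0.0000, 0.0000, -0.3333, 0.6667, 0.6667).

q_2 = (0.0000, 0.0000, -0.3333, 0.6667, 0.6667)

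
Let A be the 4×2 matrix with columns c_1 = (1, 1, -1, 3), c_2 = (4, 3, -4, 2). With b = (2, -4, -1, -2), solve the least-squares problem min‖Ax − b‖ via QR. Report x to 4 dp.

x = (-0.9841, 0.2829)

c_1 = (1, 1, -1, 3); ‖c_1‖ = 3.4641, so e_1 = (0.2887, 0.2887, -0.2887, 0.8660).
e_1·c_2 = 0.2887·4 + 0.2887·3 + (-0.2887)·(-4) + 0.8660·2 = 4.9075.
u_2 = c_2 − 4.9075·e_1 = (2.5833, 1.5833, -2.5833, -2.2500).
‖u_2‖ = 4.5735, so e_2 = (0.5649, 0.3462, -0.5649, -0.4920).
Qᵀb = (-2.0207, 1.2937).
Back-substitute: x_2 = 1.2937/4.5735 = 0.2829.
x_1 = (-2.0207 − 4.9075·0.2829)/3.4641 = -0.9841.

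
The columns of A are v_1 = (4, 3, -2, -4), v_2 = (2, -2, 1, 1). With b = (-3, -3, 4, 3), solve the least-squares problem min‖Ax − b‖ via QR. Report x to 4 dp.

x = (-0.8802, 0.3479)

v_1 = (4, 3, -2, -4); ‖v_1‖ = 6.7082, so e_1 = (0.5963, 0.4472, -0.2981, -0.5963).
e_1·v_2 = 0.5963·2 + 0.4472·(-2) + (-0.2981)·1 + (-0.5963)·1 = -0.5963.
u_2 = v_2 + 0.5963·e_1 = (2.3556, -1.7333, 0.8222, 0.6444).
‖u_2‖ = 3.1056, so e_2 = (0.7585, -0.5581, 0.2648, 0.2075).
Qᵀb = (-6.1119, 1.0805).
Back-substitute: x_2 = 1.0805/3.1056 = 0.3479.
x_1 = (-6.1119 + 0.5963·0.3479)/6.7082 = -0.8802.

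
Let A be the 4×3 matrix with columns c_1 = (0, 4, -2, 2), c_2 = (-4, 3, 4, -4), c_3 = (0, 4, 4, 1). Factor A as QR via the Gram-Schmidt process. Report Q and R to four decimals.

Q = [[0.0000, -0.5329, 0.4402], [0.8165, 0.4885, 0.1601], [-0.4082, 0.4885, 0.7640], [0.4082, -0.4885, 0.4438]], R = [[4.8990, -0.8165, 2.0412], [0.0000, 7.5056, 3.4197], [0.0000, 0.0000, 4.1399]]

c_1 = (0, 4, -2, 2); ‖c_1‖ = 4.8990, so q_1 = (0.0000, 0.8165, -0.4082, 0.4082).
q_1·c_2 = 0.0000·(-4) + 0.8165·3 + (-0.4082)·4 + 0.4082·(-4) = -0.8165.
u_2 = c_2 + 0.8165·q_1 = (-4.0000, 3.6667, 3.6667, -3.6667).
‖u_2‖ = 7.5056, so q_2 = (-0.5329, 0.4885, 0.4885, -0.4885).
q_1·c_3 = 0.0000·0 + 0.8165·4 + (-0.4082)·4 + 0.4082·1 = 2.0412; q_2·c_3 = (-0.5329)·0 + 0.4885·4 + 0.4885·4 + (-0.4885)·1 = 3.4197.
u_3 = c_3 − 2.0412·q_1 − 3.4197·q_2 = (1.8225, 0.6627, 3.1627, 1.8373).
‖u_3‖ = 4.1399, so q_3 = (0.4402, 0.1601, 0.7640, 0.4438).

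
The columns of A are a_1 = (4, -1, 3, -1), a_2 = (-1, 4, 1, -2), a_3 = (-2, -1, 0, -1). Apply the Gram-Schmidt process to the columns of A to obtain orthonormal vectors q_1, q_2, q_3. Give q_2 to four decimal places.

q_2 = (-0.1194, 0.8355, 0.2864, -0.4535)

a_1 = (4, -1, 3, -1); ‖a_1‖ = 5.1962, so q_1 = (0.7698, -0.1925, 0.5774, -0.1925).
q_1·a_2 = 0.7698·(-1) + (-0.1925)·4 + 0.5774·1 + (-0.1925)·(-2) = -0.5774.
u_2 = a_2 + 0.5774·q_1 = (-0.5556, 3.8889, 1.3333, -2.1111).
‖u_2‖ = 4.6547, so q_2 = (-0.1194, 0.8355, 0.2864, -0.4535).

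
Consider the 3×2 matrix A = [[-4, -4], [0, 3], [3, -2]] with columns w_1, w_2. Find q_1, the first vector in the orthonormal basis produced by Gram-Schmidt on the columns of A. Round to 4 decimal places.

q_1 = w_1/‖w_1‖ = (-4, 0, 3)/5.0000 = (-0.8000, 0.0000, 0.6000).

q_1 = (-0.8000, 0.0000, 0.6000)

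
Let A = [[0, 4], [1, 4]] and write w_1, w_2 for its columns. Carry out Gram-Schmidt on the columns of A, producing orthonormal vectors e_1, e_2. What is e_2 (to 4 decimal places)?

e_1 = w_1/‖w_1‖ = (0, 1)/1.0000 = (0.0000, 1.0000).
r_{12} = e_1·w_2 = 4.0000.
u_2 = w_2 − 4.0000·e_1 = (4.0000, 0.0000).
‖u_2‖ = 4.0000, so e_2 = (1.0000, 0.0000).

e_2 = (1.0000, 0.0000)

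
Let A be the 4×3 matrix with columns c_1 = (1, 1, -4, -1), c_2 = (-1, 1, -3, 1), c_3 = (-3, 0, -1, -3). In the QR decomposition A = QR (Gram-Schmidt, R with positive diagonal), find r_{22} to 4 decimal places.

r_{22} = 2.3731

e_1 = c_1/‖c_1‖ = (1, 1, -4, -1)/4.3589 = (0.2294, 0.2294, -0.9177, -0.2294).
r_{12} = e_1·c_2 = 2.5236.
u_2 = c_2 − 2.5236·e_1 = (-1.5789, 0.4211, -0.6842, 1.5789).
r_{22} = ‖u_2‖ = 2.3731.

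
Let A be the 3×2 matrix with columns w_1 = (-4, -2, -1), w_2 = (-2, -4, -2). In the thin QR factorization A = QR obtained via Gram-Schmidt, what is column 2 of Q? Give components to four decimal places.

e_2 = (0.4880, -0.7807, -0.3904)

e_1 = w_1/‖w_1‖ = (-4, -2, -1)/4.5826 = (-0.8729, -0.4364, -0.2182).
r_{12} = e_1·w_2 = 3.9279.
u_2 = w_2 − 3.9279·e_1 = (1.4286, -2.2857, -1.1429).
‖u_2‖ = 2.9277, so e_2 = (0.4880, -0.7807, -0.3904).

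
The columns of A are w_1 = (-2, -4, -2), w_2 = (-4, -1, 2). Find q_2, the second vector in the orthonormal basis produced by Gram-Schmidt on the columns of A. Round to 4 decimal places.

q_1 = w_1/‖w_1‖ = (-2, -4, -2)/4.8990 = (-0.4082, -0.8165, -0.4082).
r_{12} = q_1·w_2 = 1.6330.
u_2 = w_2 − 1.6330·q_1 = (-3.3333, 0.3333, 2.6667).
‖u_2‖ = 4.2817, so q_2 = (-0.7785, 0.0778, 0.6228).

q_2 = (-0.7785, 0.0778, 0.6228)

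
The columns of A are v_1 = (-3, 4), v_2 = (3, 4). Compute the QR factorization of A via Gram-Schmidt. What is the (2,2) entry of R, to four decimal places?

v_1 = (-3, 4); ‖v_1‖ = 5.0000, so q_1 = (-0.6000, 0.8000).
q_1·v_2 = (-0.6000)·3 + 0.8000·4 = 1.4000.
u_2 = v_2 − 1.4000·q_1 = (3.8400, 2.8800).
r_{22} = ‖u_2‖ = 4.8000.

r_{22} = 4.8000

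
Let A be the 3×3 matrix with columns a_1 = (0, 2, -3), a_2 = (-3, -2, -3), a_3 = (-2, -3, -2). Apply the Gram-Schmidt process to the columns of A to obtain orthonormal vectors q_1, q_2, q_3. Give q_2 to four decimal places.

q_2 = (-0.6695, -0.6180, -0.4120)

a_1 = (0, 2, -3); ‖a_1‖ = 3.6056, so q_1 = (0.0000, 0.5547, -0.8321).
q_1·a_2 = 0.0000·(-3) + 0.5547·(-2) + (-0.8321)·(-3) = 1.3868.
u_2 = a_2 − 1.3868·q_1 = (-3.0000, -2.7692, -1.8462).
‖u_2‖ = 4.4807, so q_2 = (-0.6695, -0.6180, -0.4120).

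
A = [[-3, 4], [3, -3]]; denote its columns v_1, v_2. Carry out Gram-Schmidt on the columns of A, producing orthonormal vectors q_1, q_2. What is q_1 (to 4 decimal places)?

v_1 = (-3, 3); ‖v_1‖ = 4.2426, so q_1 = (-0.7071, 0.7071).

q_1 = (-0.7071, 0.7071)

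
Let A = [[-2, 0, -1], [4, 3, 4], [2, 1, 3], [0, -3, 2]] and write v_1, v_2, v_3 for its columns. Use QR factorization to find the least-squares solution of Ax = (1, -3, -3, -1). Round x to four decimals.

v_1 = (-2, 4, 2, 0); ‖v_1‖ = 4.8990, so q_1 = (-0.4082, 0.8165, 0.4082, 0.0000).
q_1·v_2 = (-0.4082)·0 + 0.8165·3 + 0.4082·1 + 0.0000·(-3) = 2.8577.
u_2 = v_2 − 2.8577·q_1 = (1.1667, 0.6667, -0.1667, -3.0000).
‖u_2‖ = 3.2914, so q_2 = (0.3545, 0.2025, -0.0506, -0.9115).
q_1·v_3 = (-0.4082)·(-1) + 0.8165·4 + 0.4082·3 + 0.0000·2 = 4.8990; q_2·v_3 = 0.3545·(-1) + 0.2025·4 + (-0.0506)·3 + (-0.9115)·2 = -1.5191.
u_3 = v_3 − 4.8990·q_1 + 1.5191·q_2 = (1.5385, 0.3077, 0.9231, 0.6154).
‖u_3‖ = 1.9215, so q_3 = (0.8006, 0.1601, 0.4804, 0.3203).
Qᵀb = (-4.0825, 0.8102, -1.4412).
Back-substitute: x_3 = -1.4412/1.9215 = -0.7500.
x_2 = (0.8102 + 1.5191·(-0.7500))/3.2914 = -0.1000.
x_1 = (-4.0825 − 2.8577·(-0.1000) − 4.8990·(-0.7500))/4.8990 = -0.0250.

x = (-0.0250, -0.1000, -0.7500)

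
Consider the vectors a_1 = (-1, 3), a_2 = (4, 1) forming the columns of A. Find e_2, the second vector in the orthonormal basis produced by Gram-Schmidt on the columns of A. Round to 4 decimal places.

e_1 = a_1/‖a_1‖ = (-1, 3)/3.1623 = (-0.3162, 0.9487).
r_{12} = e_1·a_2 = -0.3162.
u_2 = a_2 + 0.3162·e_1 = (3.9000, 1.3000).
‖u_2‖ = 4.1110, so e_2 = (0.9487, 0.3162).

e_2 = (0.9487, 0.3162)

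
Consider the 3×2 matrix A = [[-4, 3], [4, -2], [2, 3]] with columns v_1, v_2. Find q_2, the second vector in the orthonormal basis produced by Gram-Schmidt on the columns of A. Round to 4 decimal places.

q_2 = (0.3550, -0.1092, 0.9285)

q_1 = v_1/‖v_1‖ = (-4, 4, 2)/6.0000 = (-0.6667, 0.6667, 0.3333).
r_{12} = q_1·v_2 = -2.3333.
u_2 = v_2 + 2.3333·q_1 = (1.4444, -0.4444, 3.7778).
‖u_2‖ = 4.0689, so q_2 = (0.3550, -0.1092, 0.9285).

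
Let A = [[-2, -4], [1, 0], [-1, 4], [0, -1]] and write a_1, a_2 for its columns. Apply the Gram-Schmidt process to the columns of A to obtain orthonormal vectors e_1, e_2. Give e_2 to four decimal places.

a_1 = (-2, 1, -1, 0); ‖a_1‖ = 2.4495, so e_1 = (-0.8165, 0.4082, -0.4082, 0.0000).
e_1·a_2 = (-0.8165)·(-4) + 0.4082·0 + (-0.4082)·4 + 0.0000·(-1) = 1.6330.
u_2 = a_2 − 1.6330·e_1 = (-2.6667, -0.6667, 4.6667, -1.0000).
‖u_2‖ = 5.5076, so e_2 = (-0.4842, -0.1210, 0.8473, -0.1816).

e_2 = (-0.4842, -0.1210, 0.8473, -0.1816)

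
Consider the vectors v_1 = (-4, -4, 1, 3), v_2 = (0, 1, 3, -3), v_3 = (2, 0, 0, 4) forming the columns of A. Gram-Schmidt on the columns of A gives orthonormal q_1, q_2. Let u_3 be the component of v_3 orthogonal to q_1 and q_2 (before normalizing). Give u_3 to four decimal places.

u_3 = (1.7479, 0.4126, 2.0573, 2.1948)

q_1 = v_1/‖v_1‖ = (-4, -4, 1, 3)/6.4807 = (-0.6172, -0.6172, 0.1543, 0.4629).
r_{12} = q_1·v_2 = -1.5430.
u_2 = v_2 + 1.5430·q_1 = (-0.9524, 0.0476, 3.2381, -2.2857).
‖u_2‖ = 4.0766, so q_2 = (-0.2336, 0.0117, 0.7943, -0.5607).
r_{13} = q_1·v_3 = 0.6172; r_{23} = q_2·v_3 = -2.7100.
u_3 = v_3 − 0.6172·q_1 + 2.7100·q_2 = (1.7479, 0.4126, 2.0573, 2.1948).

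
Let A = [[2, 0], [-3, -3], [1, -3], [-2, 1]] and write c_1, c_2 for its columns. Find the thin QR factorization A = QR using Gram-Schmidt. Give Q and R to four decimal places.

e_1 = c_1/‖c_1‖ = (2, -3, 1, -2)/4.2426 = (0.4714, -0.7071, 0.2357, -0.4714).
r_{12} = e_1·c_2 = 0.9428.
u_2 = c_2 − 0.9428·e_1 = (-0.4444, -2.3333, -3.2222, 1.4444).
‖u_2‖ = 4.2557, so e_2 = (-0.1044, -0.5483, -0.7572, 0.3394).

Q = [[0.4714, -0.1044], [-0.7071, -0.5483], [0.2357, -0.7572], [-0.4714, 0.3394]], R = [[4.2426, 0.9428], [0.0000, 4.2557]]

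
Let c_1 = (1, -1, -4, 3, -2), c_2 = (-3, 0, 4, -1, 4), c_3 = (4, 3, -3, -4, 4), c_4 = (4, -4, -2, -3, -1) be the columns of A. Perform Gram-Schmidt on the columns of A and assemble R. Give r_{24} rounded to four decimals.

c_1 = (1, -1, -4, 3, -2); ‖c_1‖ = 5.5678, so e_1 = (0.1796, -0.1796, -0.7184, 0.5388, -0.3592).
e_1·c_2 = 0.1796·(-3) + (-0.1796)·0 + (-0.7184)·4 + 0.5388·(-1) + (-0.3592)·4 = -5.3882.
u_2 = c_2 + 5.3882·e_1 = (-2.0323, -0.9677, 0.1290, 1.9032, 2.0645).
‖u_2‖ = 3.6011, so e_2 = (-0.5643, -0.2687, 0.0358, 0.5285, 0.5733).
r_{24} = e_2·c_4 = -3.4130.

r_{24} = -3.4130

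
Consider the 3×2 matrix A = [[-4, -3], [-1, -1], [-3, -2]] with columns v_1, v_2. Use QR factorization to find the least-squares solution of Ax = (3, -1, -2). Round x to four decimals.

x = (2.0000, -3.0000)

v_1 = (-4, -1, -3); ‖v_1‖ = 5.0990, so q_1 = (-0.7845, -0.1961, -0.5883).
q_1·v_2 = (-0.7845)·(-3) + (-0.1961)·(-1) + (-0.5883)·(-2) = 3.7262.
u_2 = v_2 − 3.7262·q_1 = (-0.0769, -0.2692, 0.1923).
‖u_2‖ = 0.3397, so q_2 = (-0.2265, -0.7926, 0.5661).
Qᵀb = (-0.9806, -1.0190).
Back-substitute: x_2 = -1.0190/0.3397 = -3.0000.
x_1 = (-0.9806 − 3.7262·(-3.0000))/5.0990 = 2.0000.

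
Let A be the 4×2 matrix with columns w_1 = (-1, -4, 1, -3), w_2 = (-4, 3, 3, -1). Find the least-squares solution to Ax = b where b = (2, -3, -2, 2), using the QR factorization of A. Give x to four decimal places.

x = (0.0213, -0.7131)

e_1 = w_1/‖w_1‖ = (-1, -4, 1, -3)/5.1962 = (-0.1925, -0.7698, 0.1925, -0.5774).
r_{12} = e_1·w_2 = -0.3849.
u_2 = w_2 + 0.3849·e_1 = (-4.0741, 2.7037, 3.0741, -1.2222).
‖u_2‖ = 5.9035, so e_2 = (-0.6901, 0.4580, 0.5207, -0.2070).
Qᵀb = (0.3849, -4.2096).
Back-substitute: x_2 = -4.2096/5.9035 = -0.7131.
x_1 = (0.3849 + 0.3849·(-0.7131))/5.1962 = 0.0213.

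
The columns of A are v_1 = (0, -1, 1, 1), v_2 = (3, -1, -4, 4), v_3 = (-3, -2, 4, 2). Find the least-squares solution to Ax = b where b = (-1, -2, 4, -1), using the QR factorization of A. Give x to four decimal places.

x = (3.1552, -0.7414, -0.4655)

e_1 = v_1/‖v_1‖ = (0, -1, 1, 1)/1.7321 = (0.0000, -0.5774, 0.5774, 0.5774).
r_{12} = e_1·v_2 = 0.5774.
u_2 = v_2 − 0.5774·e_1 = (3.0000, -0.6667, -4.3333, 3.6667).
‖u_2‖ = 6.4550, so e_2 = (0.4648, -0.1033, -0.6713, 0.5680).
r_{13} = e_1·v_3 = 4.6188; r_{23} = e_2·v_3 = -2.7369.
u_3 = v_3 − 4.6188·e_1 + 2.7369·e_2 = (-1.7280, 0.3840, -0.5040, 0.8880).
‖u_3‖ = 2.0435, so e_3 = (-0.8456, 0.1879, -0.2466, 0.4345).
Qᵀb = (2.8868, -3.5115, -0.9513).
Back-substitute: x_3 = -0.9513/2.0435 = -0.4655.
x_2 = (-3.5115 + 2.7369·(-0.4655))/6.4550 = -0.7414.
x_1 = (2.8868 − 0.5774·(-0.7414) − 4.6188·(-0.4655))/1.7321 = 3.1552.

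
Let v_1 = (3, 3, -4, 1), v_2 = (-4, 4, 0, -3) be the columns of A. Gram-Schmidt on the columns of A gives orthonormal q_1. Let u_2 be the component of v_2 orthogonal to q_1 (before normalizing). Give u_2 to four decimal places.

u_2 = (-3.7429, 4.2571, -0.3429, -2.9143)

v_1 = (3, 3, -4, 1); ‖v_1‖ = 5.9161, so q_1 = (0.5071, 0.5071, -0.6761, 0.1690).
q_1·v_2 = 0.5071·(-4) + 0.5071·4 + (-0.6761)·0 + 0.1690·(-3) = -0.5071.
u_2 = v_2 + 0.5071·q_1 = (-3.7429, 4.2571, -0.3429, -2.9143).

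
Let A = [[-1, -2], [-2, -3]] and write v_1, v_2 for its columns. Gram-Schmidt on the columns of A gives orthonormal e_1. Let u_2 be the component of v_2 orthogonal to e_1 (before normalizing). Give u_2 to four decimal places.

v_1 = (-1, -2); ‖v_1‖ = 2.2361, so e_1 = (-0.4472, -0.8944).
e_1·v_2 = (-0.4472)·(-2) + (-0.8944)·(-3) = 3.5777.
u_2 = v_2 − 3.5777·e_1 = (-0.4000, 0.2000).

u_2 = (-0.4000, 0.2000)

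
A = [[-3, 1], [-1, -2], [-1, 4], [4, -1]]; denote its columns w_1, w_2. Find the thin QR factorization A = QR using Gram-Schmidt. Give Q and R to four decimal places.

Q = [[-0.5774, 0.0000], [-0.1925, -0.5353], [-0.1925, 0.8412], [0.7698, 0.0765]], R = [[5.1962, -1.7321], [0.0000, 4.3589]]

q_1 = w_1/‖w_1‖ = (-3, -1, -1, 4)/5.1962 = (-0.5774, -0.1925, -0.1925, 0.7698).
r_{12} = q_1·w_2 = -1.7321.
u_2 = w_2 + 1.7321·q_1 = (0.0000, -2.3333, 3.6667, 0.3333).
‖u_2‖ = 4.3589, so q_2 = (0.0000, -0.5353, 0.8412, 0.0765).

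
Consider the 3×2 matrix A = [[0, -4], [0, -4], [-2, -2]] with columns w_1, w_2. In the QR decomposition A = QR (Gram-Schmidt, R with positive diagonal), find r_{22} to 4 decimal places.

w_1 = (0, 0, -2); ‖w_1‖ = 2.0000, so q_1 = (0.0000, 0.0000, -1.0000).
q_1·w_2 = 0.0000·(-4) + 0.0000·(-4) + (-1.0000)·(-2) = 2.0000.
u_2 = w_2 − 2.0000·q_1 = (-4.0000, -4.0000, 0.0000).
r_{22} = ‖u_2‖ = 5.6569.

r_{22} = 5.6569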